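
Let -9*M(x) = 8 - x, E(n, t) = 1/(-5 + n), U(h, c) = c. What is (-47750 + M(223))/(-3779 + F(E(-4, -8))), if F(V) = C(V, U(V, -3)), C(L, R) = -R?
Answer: 429535/33984 ≈ 12.639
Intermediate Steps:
M(x) = -8/9 + x/9 (M(x) = -(8 - x)/9 = -8/9 + x/9)
F(V) = 3 (F(V) = -1*(-3) = 3)
(-47750 + M(223))/(-3779 + F(E(-4, -8))) = (-47750 + (-8/9 + (⅑)*223))/(-3779 + 3) = (-47750 + (-8/9 + 223/9))/(-3776) = (-47750 + 215/9)*(-1/3776) = -429535/9*(-1/3776) = 429535/33984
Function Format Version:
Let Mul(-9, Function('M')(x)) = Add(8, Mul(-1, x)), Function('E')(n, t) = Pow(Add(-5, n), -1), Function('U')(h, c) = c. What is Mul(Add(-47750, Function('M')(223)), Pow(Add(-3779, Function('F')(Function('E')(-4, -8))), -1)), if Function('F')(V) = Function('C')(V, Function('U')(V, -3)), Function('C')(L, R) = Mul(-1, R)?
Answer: Rational(429535, 33984) ≈ 12.639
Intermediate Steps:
Function('M')(x) = Add(Rational(-8, 9), Mul(Rational(1, 9), x)) (Function('M')(x) = Mul(Rational(-1, 9), Add(8, Mul(-1, x))) = Add(Rational(-8, 9), Mul(Rational(1, 9), x)))
Function('F')(V) = 3 (Function('F')(V) = Mul(-1, -3) = 3)
Mul(Add(-47750, Function('M')(223)), Pow(Add(-3779, Function('F')(Function('E')(-4, -8))), -1)) = Mul(Add(-47750, Add(Rational(-8, 9), Mul(Rational(1, 9), 223))), Pow(Add(-3779, 3), -1)) = Mul(Add(-47750, Add(Rational(-8, 9), Rational(223, 9))), Pow(-3776, -1)) = Mul(Add(-47750, Rational(215, 9)), Rational(-1, 3776)) = Mul(Rational(-429535, 9), Rational(-1, 3776)) = Rational(429535, 33984)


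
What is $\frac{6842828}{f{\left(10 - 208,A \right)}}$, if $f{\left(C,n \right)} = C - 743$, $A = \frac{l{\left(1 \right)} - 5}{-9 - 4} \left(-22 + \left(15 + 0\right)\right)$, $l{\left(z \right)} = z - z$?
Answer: $- \frac{6842828}{941} \approx -7271.9$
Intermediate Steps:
$l{\left(z \right)} = 0$
$A = - \frac{35}{13}$ ($A = \frac{0 - 5}{-9 - 4} \left(-22 + \left(15 + 0\right)\right) = - \frac{5}{-13} \left(-22 + 15\right) = \left(-5\right) \left(- \frac{1}{13}\right) \left(-7\right) = \frac{5}{13} \left(-7\right) = - \frac{35}{13} \approx -2.6923$)
$f{\left(C,n \right)} = -743 + C$ ($f{\left(C,n \right)} = C - 743 = -743 + C$)
$\frac{6842828}{f{\left(10 - 208,A \right)}} = \frac{6842828}{-743 + \left(10 - 208\right)} = \frac{6842828}{-743 - 198} = \frac{6842828}{-941} = 6842828 \left(- \frac{1}{941}\right) = - \frac{6842828}{941}$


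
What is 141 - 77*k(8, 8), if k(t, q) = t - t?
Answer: 141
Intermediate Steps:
k(t, q) = 0
141 - 77*k(8, 8) = 141 - 77*0 = 141 + 0 = 141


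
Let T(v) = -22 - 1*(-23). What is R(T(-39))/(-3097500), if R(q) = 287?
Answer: -41/442500 ≈ -9.2655e-5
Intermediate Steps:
T(v) = 1 (T(v) = -22 + 23 = 1)
R(T(-39))/(-3097500) = 287/(-3097500) = 287*(-1/3097500) = -41/442500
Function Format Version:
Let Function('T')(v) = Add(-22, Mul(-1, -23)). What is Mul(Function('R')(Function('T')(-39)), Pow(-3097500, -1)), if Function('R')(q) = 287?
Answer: Rational(-41, 442500) ≈ -9.2655e-5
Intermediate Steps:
Function('T')(v) = 1 (Function('T')(v) = Add(-22, 23) = 1)
Mul(Function('R')(Function('T')(-39)), Pow(-3097500, -1)) = Mul(287, Pow(-3097500, -1)) = Mul(287, Rational(-1, 3097500)) = Rational(-41, 442500)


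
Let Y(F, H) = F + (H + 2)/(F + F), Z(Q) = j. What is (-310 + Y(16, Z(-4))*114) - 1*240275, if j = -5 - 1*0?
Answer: -3820347/16 ≈ -2.3877e+5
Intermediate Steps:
j = -5 (j = -5 + 0 = -5)
Z(Q) = -5
Y(F, H) = F + (2 + H)/(2*F) (Y(F, H) = F + (2 + H)/((2*F)) = F + (2 + H)*(1/(2*F)) = F + (2 + H)/(2*F))
(-310 + Y(16, Z(-4))*114) - 1*240275 = (-310 + ((1 + 16**2 + (1/2)*(-5))/16)*114) - 1*240275 = (-310 + ((1 + 256 - 5/2)/16)*114) - 240275 = (-310 + ((1/16)*(509/2))*114) - 240275 = (-310 + (509/32)*114) - 240275 = (-310 + 29013/16) - 240275 = 24053/16 - 240275 = -3820347/16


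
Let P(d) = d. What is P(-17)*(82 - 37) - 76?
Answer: -841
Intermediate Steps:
P(-17)*(82 - 37) - 76 = -17*(82 - 37) - 76 = -17*45 - 76 = -765 - 76 = -841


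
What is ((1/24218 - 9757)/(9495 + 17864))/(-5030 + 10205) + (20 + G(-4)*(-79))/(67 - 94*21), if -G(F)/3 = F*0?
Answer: -2761106869187/261552895844238 ≈ -0.010557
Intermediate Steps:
G(F) = 0 (G(F) = -3*F*0 = -3*0 = 0)
((1/24218 - 9757)/(9495 + 17864))/(-5030 + 10205) + (20 + G(-4)*(-79))/(67 - 94*21) = ((1/24218 - 9757)/(9495 + 17864))/(-5030 + 10205) + (20 + 0*(-79))/(67 - 94*21) = ((1/24218 - 9757)/27359)/5175 + (20 + 0)/(67 - 1974) = -236295025/24218*1/27359*(1/5175) + 20/(-1907) = -236295025/662580262*1/5175 + 20*(-1/1907) = -9451801/137154114234 - 20/1907 = -2761106869187/261552895844238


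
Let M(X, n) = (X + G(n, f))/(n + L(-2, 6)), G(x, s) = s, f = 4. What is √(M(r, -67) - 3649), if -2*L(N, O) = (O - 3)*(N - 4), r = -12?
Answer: I*√3068693/29 ≈ 60.406*I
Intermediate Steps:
L(N, O) = -(-4 + N)*(-3 + O)/2 (L(N, O) = -(O - 3)*(N - 4)/2 = -(-3 + O)*(-4 + N)/2 = -(-4 + N)*(-3 + O)/2)
M(X, n) = (4 + X)/(9 + n) (M(X, n) = (X + 4)/(n + (-6 + 2*6 + (3/2)*(-2) - ½*(-2)*6)) = (4 + X)/(n + (-6 + 12 - 3 + 6)) = (4 + X)/(n + 9) = (4 + X)/(9 + n))
√(M(r, -67) - 3649) = √((4 - 12)/(9 - 67) - 3649) = √(-8/(-58) - 3649) = √(-1/58*(-8) - 3649) = √(4/29 - 3649) = √(-105817/29) = I*√3068693/29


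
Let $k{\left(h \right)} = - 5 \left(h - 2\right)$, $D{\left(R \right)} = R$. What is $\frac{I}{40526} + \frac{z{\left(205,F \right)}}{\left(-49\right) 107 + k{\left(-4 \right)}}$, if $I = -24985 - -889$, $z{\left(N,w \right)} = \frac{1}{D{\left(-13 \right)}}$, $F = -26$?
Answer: $- \frac{816460649}{1373203247} \approx -0.59457$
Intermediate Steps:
$k{\left(h \right)} = 10 - 5 h$ ($k{\left(h \right)} = - 5 \left(-2 + h\right) = 10 - 5 h$)
$z{\left(N,w \right)} = - \frac{1}{13}$ ($z{\left(N,w \right)} = \frac{1}{-13} = - \frac{1}{13}$)
$I = -24096$ ($I = -24985 + 889 = -24096$)
$\frac{I}{40526} + \frac{z{\left(205,F \right)}}{\left(-49\right) 107 + k{\left(-4 \right)}} = - \frac{24096}{40526} - \frac{1}{13 \left(\left(-49\right) 107 + \left(10 - -20\right)\right)} = \left(-24096\right) \frac{1}{40526} - \frac{1}{13 \left(-5243 + \left(10 + 20\right)\right)} = - \frac{12048}{20263} - \frac{1}{13 \left(-5243 + 30\right)} = - \frac{12048}{20263} - \frac{1}{13 \left(-5213\right)} = - \frac{12048}{20263} - - \frac{1}{67769} = - \frac{12048}{20263} + \frac{1}{67769} = - \frac{816460649}{1373203247}$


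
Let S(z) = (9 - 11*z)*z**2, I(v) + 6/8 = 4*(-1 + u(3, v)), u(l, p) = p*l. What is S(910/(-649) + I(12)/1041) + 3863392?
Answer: 630164320001480264343701/163110110749033536 ≈ 3.8634e+6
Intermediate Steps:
u(l, p) = l*p
I(v) = -19/4 + 12*v (I(v) = -3/4 + 4*(-1 + 3*v) = -3/4 + (-4 + 12*v) = -19/4 + 12*v)
S(z) = z**2*(9 - 11*z)
S(910/(-649) + I(12)/1041) + 3863392 = (910/(-649) + (-19/4 + 12*12)/1041)**2*(9 - 11*(910/(-649) + (-19/4 + 12*12)/1041)) + 3863392 = (910*(-1/649) + (-19/4 + 144)*(1/1041))**2*(9 - 11*(910*(-1/649) + (-19/4 + 144)*(1/1041))) + 3863392 = (-910/649 + (557/4)*(1/1041))**2*(9 - 11*(-910/649 + (557/4)*(1/1041))) + 3863392 = (-910/649 + 557/4164)**2*(9 - 11*(-910/649 + 557/4164)) + 3863392 = (-3427747/2702436)**2*(9 - 11*(-3427747/2702436)) + 3863392 = 11749449496009*(9 + 3427747/245676)/7303160334096 + 3863392 = (11749449496009/7303160334096)*(5638831/245676) + 3863392 = 6023014550093629589/163110110749033536 + 3863392 = 630164320001480264343701/163110110749033536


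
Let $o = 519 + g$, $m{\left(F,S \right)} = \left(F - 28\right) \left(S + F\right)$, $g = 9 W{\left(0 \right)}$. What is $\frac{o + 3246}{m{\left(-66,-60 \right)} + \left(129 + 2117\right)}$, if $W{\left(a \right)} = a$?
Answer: $\frac{753}{2818} \approx 0.26721$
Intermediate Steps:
$g = 0$ ($g = 9 \cdot 0 = 0$)
$m{\left(F,S \right)} = \left(-28 + F\right) \left(F + S\right)$
$o = 519$ ($o = 519 + 0 = 519$)
$\frac{o + 3246}{m{\left(-66,-60 \right)} + \left(129 + 2117\right)} = \frac{519 + 3246}{\left(\left(-66\right)^{2} - -1848 - -1680 - -3960\right) + \left(129 + 2117\right)} = \frac{3765}{\left(4356 + 1848 + 1680 + 3960\right) + 2246} = \frac{3765}{11844 + 2246} = \frac{3765}{14090} = 3765 \cdot \frac{1}{14090} = \frac{753}{2818}$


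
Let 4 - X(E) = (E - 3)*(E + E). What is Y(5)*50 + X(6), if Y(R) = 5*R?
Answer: 1218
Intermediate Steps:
X(E) = 4 - 2*E*(-3 + E) (X(E) = 4 - (E - 3)*(E + E) = 4 - (-3 + E)*2*E = 4 - 2*E*(-3 + E))
Y(5)*50 + X(6) = (5*5)*50 + (4 - 2*6² + 6*6) = 25*50 + (4 - 2*36 + 36) = 1250 + (4 - 72 + 36) = 1250 - 32 = 1218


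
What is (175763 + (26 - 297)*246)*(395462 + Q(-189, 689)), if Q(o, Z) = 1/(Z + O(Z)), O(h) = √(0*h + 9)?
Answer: 29855452836385/692 ≈ 4.3144e+10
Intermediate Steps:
O(h) = 3 (O(h) = √(0 + 9) = √9 = 3)
Q(o, Z) = 1/(3 + Z) (Q(o, Z) = 1/(Z + 3) = 1/(3 + Z))
(175763 + (26 - 297)*246)*(395462 + Q(-189, 689)) = (175763 + (26 - 297)*246)*(395462 + 1/(3 + 689)) = (175763 - 271*246)*(395462 + 1/692) = (175763 - 66666)*(395462 + 1/692) = 109097*(273659705/692) = 29855452836385/692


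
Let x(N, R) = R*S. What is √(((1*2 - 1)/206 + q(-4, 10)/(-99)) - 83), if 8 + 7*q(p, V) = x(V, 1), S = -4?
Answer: I*√187897270638/47586 ≈ 9.1092*I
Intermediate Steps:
x(N, R) = -4*R (x(N, R) = R*(-4) = -4*R)
q(p, V) = -12/7 (q(p, V) = -8/7 + (-4*1)/7 = -8/7 + (⅐)*(-4) = -8/7 - 4/7 = -12/7)
√(((1*2 - 1)/206 + q(-4, 10)/(-99)) - 83) = √(((1*2 - 1)/206 - 12/7/(-99)) - 83) = √(((2 - 1)*(1/206) - 12/7*(-1/99)) - 83) = √((1*(1/206) + 4/231) - 83) = √((1/206 + 4/231) - 83) = √(1055/47586 - 83) = √(-3948583/47586) = I*√187897270638/47586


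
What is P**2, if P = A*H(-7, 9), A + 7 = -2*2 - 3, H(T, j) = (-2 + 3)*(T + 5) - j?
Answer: 23716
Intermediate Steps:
H(T, j) = 5 + T - j (H(T, j) = 1*(5 + T) - j = (5 + T) - j = 5 + T - j)
A = -14 (A = -7 + (-2*2 - 3) = -7 + (-4 - 3) = -7 - 7 = -14)
P = 154 (P = -14*(5 - 7 - 1*9) = -14*(5 - 7 - 9) = -14*(-11) = 154)
P**2 = 154**2 = 23716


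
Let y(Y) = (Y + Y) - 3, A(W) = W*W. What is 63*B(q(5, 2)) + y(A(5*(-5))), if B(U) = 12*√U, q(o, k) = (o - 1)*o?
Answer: 1247 + 1512*√5 ≈ 4627.9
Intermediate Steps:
q(o, k) = o*(-1 + o) (q(o, k) = (-1 + o)*o = o*(-1 + o))
A(W) = W²
y(Y) = -3 + 2*Y (y(Y) = 2*Y - 3 = -3 + 2*Y)
63*B(q(5, 2)) + y(A(5*(-5))) = 63*(12*√(5*(-1 + 5))) + (-3 + 2*(5*(-5))²) = 63*(12*√(5*4)) + (-3 + 2*(-25)²) = 63*(12*√20) + (-3 + 2*625) = 63*(12*(2*√5)) + (-3 + 1250) = 63*(24*√5) + 1247 = 1512*√5 + 1247 = 1247 + 1512*√5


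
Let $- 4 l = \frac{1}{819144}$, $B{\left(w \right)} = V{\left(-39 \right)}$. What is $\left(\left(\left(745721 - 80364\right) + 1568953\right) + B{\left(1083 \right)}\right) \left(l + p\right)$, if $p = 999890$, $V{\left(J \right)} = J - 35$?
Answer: $\frac{1829959696271903201}{819144} \approx 2.234 \cdot 10^{12}$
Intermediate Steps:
$V{\left(J \right)} = -35 + J$
$B{\left(w \right)} = -74$ ($B{\left(w \right)} = -35 - 39 = -74$)
$l = - \frac{1}{3276576}$ ($l = - \frac{1}{4 \cdot 819144} = \left(- \frac{1}{4}\right) \frac{1}{819144} = - \frac{1}{3276576} \approx -3.052 \cdot 10^{-7}$)
$\left(\left(\left(745721 - 80364\right) + 1568953\right) + B{\left(1083 \right)}\right) \left(l + p\right) = \left(\left(\left(745721 - 80364\right) + 1568953\right) - 74\right) \left(- \frac{1}{3276576} + 999890\right) = \left(\left(665357 + 1568953\right) - 74\right) \frac{3276215576639}{3276576} = \left(2234310 - 74\right) \frac{3276215576639}{3276576} = 2234236 \cdot \frac{3276215576639}{3276576} = \frac{1829959696271903201}{819144}$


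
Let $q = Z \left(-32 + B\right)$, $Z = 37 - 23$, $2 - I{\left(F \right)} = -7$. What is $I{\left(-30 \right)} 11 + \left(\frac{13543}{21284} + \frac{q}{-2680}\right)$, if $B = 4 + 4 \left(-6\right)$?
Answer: $\frac{712357609}{7130140} \approx 99.908$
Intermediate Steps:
$I{\left(F \right)} = 9$ ($I{\left(F \right)} = 2 - -7 = 2 + 7 = 9$)
$B = -20$ ($B = 4 - 24 = -20$)
$Z = 14$
$q = -728$ ($q = 14 \left(-32 - 20\right) = 14 \left(-52\right) = -728$)
$I{\left(-30 \right)} 11 + \left(\frac{13543}{21284} + \frac{q}{-2680}\right) = 9 \cdot 11 + \left(\frac{13543}{21284} - \frac{728}{-2680}\right) = 99 + \left(13543 \cdot \frac{1}{21284} - - \frac{91}{335}\right) = 99 + \left(\frac{13543}{21284} + \frac{91}{335}\right) = 99 + \frac{6473749}{7130140} = \frac{712357609}{7130140}$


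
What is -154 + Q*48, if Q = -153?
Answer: -7498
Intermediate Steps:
-154 + Q*48 = -154 - 153*48 = -154 - 7344 = -7498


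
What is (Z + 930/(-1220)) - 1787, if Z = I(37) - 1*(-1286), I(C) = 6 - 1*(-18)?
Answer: -58287/122 ≈ -477.76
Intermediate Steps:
I(C) = 24 (I(C) = 6 + 18 = 24)
Z = 1310 (Z = 24 - 1*(-1286) = 24 + 1286 = 1310)
(Z + 930/(-1220)) - 1787 = (1310 + 930/(-1220)) - 1787 = (1310 + 930*(-1/1220)) - 1787 = (1310 - 93/122) - 1787 = 159727/122 - 1787 = -58287/122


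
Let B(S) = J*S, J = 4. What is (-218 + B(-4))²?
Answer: 54756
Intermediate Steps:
B(S) = 4*S
(-218 + B(-4))² = (-218 + 4*(-4))² = (-218 - 16)² = (-234)² = 54756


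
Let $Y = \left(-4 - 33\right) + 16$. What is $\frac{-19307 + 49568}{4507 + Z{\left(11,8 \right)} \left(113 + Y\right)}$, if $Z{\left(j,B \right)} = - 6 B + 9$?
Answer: $\frac{30261}{919} \approx 32.928$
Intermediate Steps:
$Z{\left(j,B \right)} = 9 - 6 B$
$Y = -21$ ($Y = -37 + 16 = -21$)
$\frac{-19307 + 49568}{4507 + Z{\left(11,8 \right)} \left(113 + Y\right)} = \frac{-19307 + 49568}{4507 + \left(9 - 48\right) \left(113 - 21\right)} = \frac{30261}{4507 + \left(9 - 48\right) 92} = \frac{30261}{4507 - 3588} = \frac{30261}{919}$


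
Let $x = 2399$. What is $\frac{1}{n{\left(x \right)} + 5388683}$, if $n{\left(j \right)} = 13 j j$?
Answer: $\frac{1}{80206296} \approx 1.2468 \cdot 10^{-8}$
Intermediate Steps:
$n{\left(j \right)} = 13 j^{2}$
$\frac{1}{n{\left(x \right)} + 5388683} = \frac{1}{13 \cdot 2399^{2} + 5388683} = \frac{1}{13 \cdot 5755201 + 5388683} = \frac{1}{74817613 + 5388683} = \frac{1}{80206296}$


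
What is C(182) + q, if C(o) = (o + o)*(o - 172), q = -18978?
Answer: -15338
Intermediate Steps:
C(o) = 2*o*(-172 + o) (C(o) = (2*o)*(-172 + o) = 2*o*(-172 + o))
C(182) + q = 2*182*(-172 + 182) - 18978 = 2*182*10 - 18978 = 3640 - 18978 = -15338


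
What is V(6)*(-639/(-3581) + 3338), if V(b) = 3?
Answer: 35862051/3581 ≈ 10015.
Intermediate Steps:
V(6)*(-639/(-3581) + 3338) = 3*(-639/(-3581) + 3338) = 3*(-639*(-1/3581) + 3338) = 3*(639/3581 + 3338) = 3*(11954017/3581) = 35862051/3581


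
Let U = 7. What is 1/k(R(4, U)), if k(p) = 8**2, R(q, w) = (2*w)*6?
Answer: 1/64 ≈ 0.015625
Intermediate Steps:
R(q, w) = 12*w
k(p) = 64
1/k(R(4, U)) = 1/64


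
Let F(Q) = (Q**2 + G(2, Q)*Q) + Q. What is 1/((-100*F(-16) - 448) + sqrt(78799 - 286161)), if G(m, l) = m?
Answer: -10624/225842433 - I*sqrt(207362)/451684866 ≈ -4.7042e-5 - 1.0082e-6*I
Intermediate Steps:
F(Q) = Q**2 + 3*Q (F(Q) = (Q**2 + 2*Q) + Q = Q**2 + 3*Q)
1/((-100*F(-16) - 448) + sqrt(78799 - 286161)) = 1/((-(-1600)*(3 - 16) - 448) + sqrt(78799 - 286161)) = 1/((-(-1600)*(-13) - 448) + sqrt(-207362)) = 1/((-100*208 - 448) + I*sqrt(207362)) = 1/((-20800 - 448) + I*sqrt(207362)) = 1/(-21248 + I*sqrt(207362))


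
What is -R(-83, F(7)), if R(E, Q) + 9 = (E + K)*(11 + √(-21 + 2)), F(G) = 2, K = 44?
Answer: 438 + 39*I*√19 ≈ 438.0 + 170.0*I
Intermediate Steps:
R(E, Q) = -9 + (11 + I*√19)*(44 + E) (R(E, Q) = -9 + (E + 44)*(11 + √(-21 + 2)) = -9 + (44 + E)*(11 + √(-19)) = -9 + (44 + E)*(11 + I*√19) = -9 + (11 + I*√19)*(44 + E))
-R(-83, F(7)) = -(475 + 11*(-83) + 44*I*√19 + I*(-83)*√19) = -(475 - 913 + 44*I*√19 - 83*I*√19) = -(-438 - 39*I*√19) = 438 + 39*I*√19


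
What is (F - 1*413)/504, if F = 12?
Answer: -401/504 ≈ -0.79564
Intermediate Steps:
(F - 1*413)/504 = (12 - 1*413)/504 = (12 - 413)*(1/504) = -401*1/504 = -401/504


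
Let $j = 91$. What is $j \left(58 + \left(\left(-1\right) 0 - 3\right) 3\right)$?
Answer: $4459$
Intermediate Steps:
$j \left(58 + \left(\left(-1\right) 0 - 3\right) 3\right) = 91 \left(58 + \left(\left(-1\right) 0 - 3\right) 3\right) = 91 \left(58 + \left(0 - 3\right) 3\right) = 91 \left(58 - 9\right) = 91 \cdot 49 = 4459$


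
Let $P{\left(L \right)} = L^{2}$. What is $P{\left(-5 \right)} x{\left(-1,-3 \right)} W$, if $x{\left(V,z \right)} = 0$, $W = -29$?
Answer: $0$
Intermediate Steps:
$P{\left(-5 \right)} x{\left(-1,-3 \right)} W = \left(-5\right)^{2} \cdot 0 \left(-29\right) = 25 \cdot 0 \left(-29\right) = 0 \left(-29\right) = 0$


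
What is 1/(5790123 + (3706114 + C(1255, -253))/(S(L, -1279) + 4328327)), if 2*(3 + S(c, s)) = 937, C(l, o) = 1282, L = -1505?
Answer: 8657585/50128489447747 ≈ 1.7271e-7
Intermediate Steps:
S(c, s) = 931/2 (S(c, s) = -3 + (½)*937 = -3 + 937/2 = 931/2)
1/(5790123 + (3706114 + C(1255, -253))/(S(L, -1279) + 4328327)) = 1/(5790123 + (3706114 + 1282)/(931/2 + 4328327)) = 1/(5790123 + 3707396/(8657585/2)) = 1/(5790123 + 3707396*(2/8657585)) = 1/(5790123 + 7414792/8657585) = 1/(50128489447747/8657585) = 8657585/50128489447747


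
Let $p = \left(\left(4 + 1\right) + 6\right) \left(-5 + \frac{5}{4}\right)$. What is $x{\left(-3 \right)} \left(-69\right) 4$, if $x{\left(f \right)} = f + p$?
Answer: $12213$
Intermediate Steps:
$p = - \frac{165}{4}$ ($p = \left(5 + 6\right) \left(-5 + 5 \cdot \frac{1}{4}\right) = 11 \left(-5 + \frac{5}{4}\right) = 11 \left(- \frac{15}{4}\right) = - \frac{165}{4} \approx -41.25$)
$x{\left(f \right)} = - \frac{165}{4} + f$ ($x{\left(f \right)} = f - \frac{165}{4} = - \frac{165}{4} + f$)
$x{\left(-3 \right)} \left(-69\right) 4 = \left(- \frac{165}{4} - 3\right) \left(-69\right) 4 = \left(- \frac{177}{4}\right) \left(-69\right) 4 = \frac{12213}{4} \cdot 4 = 12213$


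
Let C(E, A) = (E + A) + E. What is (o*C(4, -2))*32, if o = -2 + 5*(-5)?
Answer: -5184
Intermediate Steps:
C(E, A) = A + 2*E (C(E, A) = (A + E) + E = A + 2*E)
o = -27 (o = -2 - 25 = -27)
(o*C(4, -2))*32 = -27*(-2 + 2*4)*32 = -27*(-2 + 8)*32 = -27*6*32 = -162*32 = -5184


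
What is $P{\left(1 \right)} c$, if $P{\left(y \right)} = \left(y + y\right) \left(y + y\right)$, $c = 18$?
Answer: $72$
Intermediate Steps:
$P{\left(y \right)} = 4 y^{2}$ ($P{\left(y \right)} = 2 y 2 y = 4 y^{2}$)
$P{\left(1 \right)} c = 4 \cdot 1^{2} \cdot 18 = 4 \cdot 1 \cdot 18 = 4 \cdot 18 = 72$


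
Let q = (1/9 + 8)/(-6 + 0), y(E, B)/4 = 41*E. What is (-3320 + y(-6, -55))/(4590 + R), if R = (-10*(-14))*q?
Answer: -29052/29705 ≈ -0.97802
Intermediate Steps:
y(E, B) = 164*E (y(E, B) = 4*(41*E) = 164*E)
q = -73/54 (q = (1/9 + 8)/(-6) = (73/9)*(-1/6) = -73/54 ≈ -1.3519)
R = -5110/27 (R = -10*(-14)*(-73/54) = 140*(-73/54) = -5110/27 ≈ -189.26)
(-3320 + y(-6, -55))/(4590 + R) = (-3320 + 164*(-6))/(4590 - 5110/27) = (-3320 - 984)/(118820/27) = -4304*27/118820 = -29052/29705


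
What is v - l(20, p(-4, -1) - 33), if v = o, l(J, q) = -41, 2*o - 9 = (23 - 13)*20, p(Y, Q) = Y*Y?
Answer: 291/2 ≈ 145.50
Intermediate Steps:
p(Y, Q) = Y²
o = 209/2 (o = 9/2 + ((23 - 13)*20)/2 = 9/2 + (10*20)/2 = 9/2 + (½)*200 = 9/2 + 100 = 209/2 ≈ 104.50)
v = 209/2 ≈ 104.50
v - l(20, p(-4, -1) - 33) = 209/2 - 1*(-41) = 209/2 + 41 = 291/2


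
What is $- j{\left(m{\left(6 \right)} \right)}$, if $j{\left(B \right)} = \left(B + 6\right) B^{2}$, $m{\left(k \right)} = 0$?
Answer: $0$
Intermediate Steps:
$j{\left(B \right)} = B^{2} \left(6 + B\right)$ ($j{\left(B \right)} = \left(6 + B\right) B^{2} = B^{2} \left(6 + B\right)$)
$- j{\left(m{\left(6 \right)} \right)} = - 0^{2} \left(6 + 0\right) = - 0 \cdot 6 = \left(-1\right) 0 = 0$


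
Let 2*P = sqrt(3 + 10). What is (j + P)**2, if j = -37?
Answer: (74 - sqrt(13))**2/4 ≈ 1238.8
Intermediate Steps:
P = sqrt(13)/2 (P = sqrt(3 + 10)/2 = sqrt(13)/2 ≈ 1.8028)
(j + P)**2 = (-37 + sqrt(13)/2)**2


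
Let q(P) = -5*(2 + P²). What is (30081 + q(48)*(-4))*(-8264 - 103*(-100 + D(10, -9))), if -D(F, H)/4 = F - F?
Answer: 155145236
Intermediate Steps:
q(P) = -10 - 5*P²
D(F, H) = 0 (D(F, H) = -4*(F - F) = -4*0 = 0)
(30081 + q(48)*(-4))*(-8264 - 103*(-100 + D(10, -9))) = (30081 + (-10 - 5*48²)*(-4))*(-8264 - 103*(-100 + 0)) = (30081 + (-10 - 5*2304)*(-4))*(-8264 - 103*(-100)) = (30081 + (-10 - 11520)*(-4))*(-8264 + 10300) = (30081 - 11530*(-4))*2036 = (30081 + 46120)*2036 = 76201*2036 = 155145236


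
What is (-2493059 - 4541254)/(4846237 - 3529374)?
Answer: -7034313/1316863 ≈ -5.3417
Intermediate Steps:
(-2493059 - 4541254)/(4846237 - 3529374) = -7034313/1316863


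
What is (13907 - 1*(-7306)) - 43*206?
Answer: 12355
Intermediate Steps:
(13907 - 1*(-7306)) - 43*206 = (13907 + 7306) - 8858 = 21213 - 8858 = 12355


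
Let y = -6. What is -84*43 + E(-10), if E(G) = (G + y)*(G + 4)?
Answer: -3516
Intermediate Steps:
E(G) = (-6 + G)*(4 + G) (E(G) = (G - 6)*(G + 4) = (-6 + G)*(4 + G))
-84*43 + E(-10) = -84*43 + (-24 + (-10)² - 2*(-10)) = -3612 + (-24 + 100 + 20) = -3612 + 96 = -3516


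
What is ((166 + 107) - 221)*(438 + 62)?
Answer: 26000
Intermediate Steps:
((166 + 107) - 221)*(438 + 62) = (273 - 221)*500 = 52*500 = 26000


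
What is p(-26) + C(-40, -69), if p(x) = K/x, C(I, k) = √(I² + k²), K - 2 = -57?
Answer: 55/26 + √6361 ≈ 81.871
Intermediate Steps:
K = -55 (K = 2 - 57 = -55)
p(x) = -55/x
p(-26) + C(-40, -69) = -55/(-26) + √((-40)² + (-69)²) = -55*(-1/26) + √(1600 + 4761) = 55/26 + √6361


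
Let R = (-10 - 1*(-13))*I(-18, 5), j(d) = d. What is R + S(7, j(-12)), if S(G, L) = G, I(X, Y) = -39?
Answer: -110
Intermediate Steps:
R = -117 (R = (-10 - 1*(-13))*(-39) = (-10 + 13)*(-39) = 3*(-39) = -117)
R + S(7, j(-12)) = -117 + 7 = -110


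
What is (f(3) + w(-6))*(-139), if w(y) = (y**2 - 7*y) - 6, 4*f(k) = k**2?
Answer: -41283/4 ≈ -10321.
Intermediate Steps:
f(k) = k**2/4
w(y) = -6 + y**2 - 7*y
(f(3) + w(-6))*(-139) = ((1/4)*3**2 + (-6 + (-6)**2 - 7*(-6)))*(-139) = ((1/4)*9 + (-6 + 36 + 42))*(-139) = (9/4 + 72)*(-139) = (297/4)*(-139) = -41283/4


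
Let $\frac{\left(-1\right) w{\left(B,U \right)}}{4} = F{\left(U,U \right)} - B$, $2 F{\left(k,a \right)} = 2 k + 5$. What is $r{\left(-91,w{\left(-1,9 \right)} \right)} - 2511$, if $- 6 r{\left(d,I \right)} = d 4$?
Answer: $- \frac{7351}{3} \approx -2450.3$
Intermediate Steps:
$F{\left(k,a \right)} = \frac{5}{2} + k$ ($F{\left(k,a \right)} = \frac{2 k + 5}{2} = \frac{5 + 2 k}{2} = \frac{5}{2} + k$)
$w{\left(B,U \right)} = -10 - 4 U + 4 B$ ($w{\left(B,U \right)} = - 4 \left(\left(\frac{5}{2} + U\right) - B\right) = - 4 \left(\frac{5}{2} + U - B\right) = -10 - 4 U + 4 B$)
$r{\left(d,I \right)} = - \frac{2 d}{3}$ ($r{\left(d,I \right)} = - \frac{d 4}{6} = - \frac{4 d}{6} = - \frac{2 d}{3}$)
$r{\left(-91,w{\left(-1,9 \right)} \right)} - 2511 = \left(- \frac{2}{3}\right) \left(-91\right) - 2511 = \frac{182}{3} - 2511 = - \frac{7351}{3}$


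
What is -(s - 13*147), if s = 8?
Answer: 1903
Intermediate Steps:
-(s - 13*147) = -(8 - 13*147) = -(8 - 1911) = -1*(-1903) = 1903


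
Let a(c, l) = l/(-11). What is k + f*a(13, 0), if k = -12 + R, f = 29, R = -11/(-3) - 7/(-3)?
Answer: -6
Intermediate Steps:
a(c, l) = -l/11 (a(c, l) = l*(-1/11) = -l/11)
R = 6 (R = -11*(-⅓) - 7*(-⅓) = 11/3 + 7/3 = 6)
k = -6 (k = -12 + 6 = -6)
k + f*a(13, 0) = -6 + 29*(-1/11*0) = -6 + 29*0 = -6 + 0 = -6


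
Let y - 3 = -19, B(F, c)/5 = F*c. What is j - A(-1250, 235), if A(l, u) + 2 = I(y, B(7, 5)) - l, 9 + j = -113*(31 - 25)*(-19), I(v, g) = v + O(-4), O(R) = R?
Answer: 11645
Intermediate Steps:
B(F, c) = 5*F*c (B(F, c) = 5*(F*c) = 5*F*c)
y = -16 (y = 3 - 19 = -16)
I(v, g) = -4 + v (I(v, g) = v - 4 = -4 + v)
j = 12873 (j = -9 - 113*(31 - 25)*(-19) = -9 - 678*(-19) = -9 - 113*(-114) = -9 + 12882 = 12873)
A(l, u) = -22 - l (A(l, u) = -2 + ((-4 - 16) - l) = -2 + (-20 - l) = -22 - l)
j - A(-1250, 235) = 12873 - (-22 - 1*(-1250)) = 12873 - (-22 + 1250) = 12873 - 1*1228 = 12873 - 1228 = 11645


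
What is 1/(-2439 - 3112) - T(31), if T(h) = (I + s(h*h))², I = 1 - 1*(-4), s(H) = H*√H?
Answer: -4928186770417/5551 ≈ -8.8780e+8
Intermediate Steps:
s(H) = H^(3/2)
I = 5 (I = 1 + 4 = 5)
T(h) = (5 + (h²)^(3/2))² (T(h) = (5 + (h*h)^(3/2))² = (5 + (h²)^(3/2))²)
1/(-2439 - 3112) - T(31) = 1/(-2439 - 3112) - (5 + (31²)^(3/2))² = 1/(-5551) - (5 + 961^(3/2))² = -1/5551 - (5 + 29791)² = -1/5551 - 1*29796² = -1/5551 - 1*887801616 = -1/5551 - 887801616 = -4928186770417/5551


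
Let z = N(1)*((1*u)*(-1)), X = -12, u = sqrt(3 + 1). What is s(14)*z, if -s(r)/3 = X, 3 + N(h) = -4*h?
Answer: 504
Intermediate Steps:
N(h) = -3 - 4*h
u = 2 (u = sqrt(4) = 2)
s(r) = 36 (s(r) = -3*(-12) = 36)
z = 14 (z = (-3 - 4*1)*((1*2)*(-1)) = (-3 - 4)*(2*(-1)) = -7*(-2) = 14)
s(14)*z = 36*14 = 504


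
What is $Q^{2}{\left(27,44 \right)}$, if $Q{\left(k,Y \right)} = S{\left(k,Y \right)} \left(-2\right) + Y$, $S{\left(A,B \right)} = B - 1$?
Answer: $1764$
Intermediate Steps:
$S{\left(A,B \right)} = -1 + B$ ($S{\left(A,B \right)} = B - 1 = -1 + B$)
$Q{\left(k,Y \right)} = 2 - Y$ ($Q{\left(k,Y \right)} = \left(-1 + Y\right) \left(-2\right) + Y = \left(2 - 2 Y\right) + Y = 2 - Y$)
$Q^{2}{\left(27,44 \right)} = \left(2 - 44\right)^{2} = \left(-42\right)^{2} = 1764$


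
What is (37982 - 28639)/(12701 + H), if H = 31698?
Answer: 9343/44399 ≈ 0.21043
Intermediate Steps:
(37982 - 28639)/(12701 + H) = (37982 - 28639)/(12701 + 31698) = 9343/44399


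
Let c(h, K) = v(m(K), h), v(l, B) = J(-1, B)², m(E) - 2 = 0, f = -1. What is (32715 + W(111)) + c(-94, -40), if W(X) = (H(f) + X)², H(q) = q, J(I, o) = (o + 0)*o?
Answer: 78119711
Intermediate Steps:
J(I, o) = o² (J(I, o) = o*o = o²)
m(E) = 2 (m(E) = 2 + 0 = 2)
v(l, B) = B⁴ (v(l, B) = (B²)² = B⁴)
c(h, K) = h⁴
W(X) = (-1 + X)²
(32715 + W(111)) + c(-94, -40) = (32715 + (-1 + 111)²) + (-94)⁴ = (32715 + 110²) + 78074896 = (32715 + 12100) + 78074896 = 44815 + 78074896 = 78119711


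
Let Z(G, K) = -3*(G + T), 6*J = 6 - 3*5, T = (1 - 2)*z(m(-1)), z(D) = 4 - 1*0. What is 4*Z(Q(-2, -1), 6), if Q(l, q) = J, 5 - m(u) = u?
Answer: 66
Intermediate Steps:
m(u) = 5 - u
z(D) = 4 (z(D) = 4 + 0 = 4)
T = -4 (T = (1 - 2)*4 = -1*4 = -4)
J = -3/2 (J = (6 - 3*5)/6 = (6 - 15)/6 = (⅙)*(-9) = -3/2 ≈ -1.5000)
Q(l, q) = -3/2
Z(G, K) = 12 - 3*G (Z(G, K) = -3*(G - 4) = -3*(-4 + G) = 12 - 3*G)
4*Z(Q(-2, -1), 6) = 4*(12 - 3*(-3/2)) = 4*(12 + 9/2) = 4*(33/2) = 66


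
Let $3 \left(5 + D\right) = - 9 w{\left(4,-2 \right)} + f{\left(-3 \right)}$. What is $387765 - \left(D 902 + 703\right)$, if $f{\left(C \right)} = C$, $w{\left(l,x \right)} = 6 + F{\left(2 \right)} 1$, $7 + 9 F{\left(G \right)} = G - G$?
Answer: $\frac{1219816}{3} \approx 4.0661 \cdot 10^{5}$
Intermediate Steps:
$F{\left(G \right)} = - \frac{7}{9}$ ($F{\left(G \right)} = - \frac{7}{9} + \frac{G - G}{9} = - \frac{7}{9} + \frac{1}{9} \cdot 0 = - \frac{7}{9} + 0 = - \frac{7}{9}$)
$w{\left(l,x \right)} = \frac{47}{9}$ ($w{\left(l,x \right)} = 6 - \frac{7}{9} = \frac{47}{9}$)
$D = - \frac{65}{3}$ ($D = -5 + \frac{\left(-9\right) \frac{47}{9} - 3}{3} = -5 + \frac{-47 - 3}{3} = -5 + \frac{1}{3} \left(-50\right) = -5 - \frac{50}{3} = - \frac{65}{3} \approx -21.667$)
$387765 - \left(D 902 + 703\right) = 387765 - \left(\left(- \frac{65}{3}\right) 902 + 703\right) = 387765 - \left(- \frac{58630}{3} + 703\right) = 387765 - - \frac{56521}{3} = 387765 + \frac{56521}{3} = \frac{1219816}{3}$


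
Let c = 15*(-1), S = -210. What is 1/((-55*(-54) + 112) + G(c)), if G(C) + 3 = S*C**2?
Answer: -1/44171 ≈ -2.2639e-5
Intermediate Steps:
c = -15
G(C) = -3 - 210*C**2
1/((-55*(-54) + 112) + G(c)) = 1/((-55*(-54) + 112) + (-3 - 210*(-15)**2)) = 1/((2970 + 112) + (-3 - 210*225)) = 1/(3082 + (-3 - 47250)) = 1/(3082 - 47253) = 1/(-44171) = -1/44171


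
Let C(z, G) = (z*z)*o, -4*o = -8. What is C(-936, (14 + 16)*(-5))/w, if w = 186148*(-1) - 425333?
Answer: -44928/15679 ≈ -2.8655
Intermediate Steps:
o = 2 (o = -¼*(-8) = 2)
w = -611481 (w = -186148 - 425333 = -611481)
C(z, G) = 2*z² (C(z, G) = (z*z)*2 = z²*2 = 2*z²)
C(-936, (14 + 16)*(-5))/w = (2*(-936)²)/(-611481) = (2*876096)*(-1/611481) = 1752192*(-1/611481) = -44928/15679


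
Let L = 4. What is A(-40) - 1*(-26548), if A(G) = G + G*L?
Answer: 26348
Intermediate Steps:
A(G) = 5*G (A(G) = G + G*4 = G + 4*G = 5*G)
A(-40) - 1*(-26548) = 5*(-40) - 1*(-26548) = -200 + 26548 = 26348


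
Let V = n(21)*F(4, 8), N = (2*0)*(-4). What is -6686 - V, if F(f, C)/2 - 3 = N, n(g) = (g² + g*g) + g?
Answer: -12104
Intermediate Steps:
n(g) = g + 2*g² (n(g) = (g² + g²) + g = 2*g² + g = g + 2*g²)
N = 0 (N = 0*(-4) = 0)
F(f, C) = 6 (F(f, C) = 6 + 2*0 = 6 + 0 = 6)
V = 5418 (V = (21*(1 + 2*21))*6 = (21*(1 + 42))*6 = (21*43)*6 = 903*6 = 5418)
-6686 - V = -6686 - 1*5418 = -6686 - 5418 = -12104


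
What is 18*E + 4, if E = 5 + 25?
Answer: 544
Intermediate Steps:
E = 30
18*E + 4 = 18*30 + 4 = 540 + 4 = 544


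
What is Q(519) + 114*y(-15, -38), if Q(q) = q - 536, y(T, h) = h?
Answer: -4349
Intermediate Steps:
Q(q) = -536 + q
Q(519) + 114*y(-15, -38) = (-536 + 519) + 114*(-38) = -17 - 4332 = -4349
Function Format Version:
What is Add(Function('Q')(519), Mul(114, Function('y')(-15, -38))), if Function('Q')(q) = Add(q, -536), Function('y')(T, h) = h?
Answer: -4349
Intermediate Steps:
Function('Q')(q) = Add(-536, q)
Add(Function('Q')(519), Mul(114, Function('y')(-15, -38))) = Add(Add(-536, 519), Mul(114, -38)) = Add(-17, -4332) = -4349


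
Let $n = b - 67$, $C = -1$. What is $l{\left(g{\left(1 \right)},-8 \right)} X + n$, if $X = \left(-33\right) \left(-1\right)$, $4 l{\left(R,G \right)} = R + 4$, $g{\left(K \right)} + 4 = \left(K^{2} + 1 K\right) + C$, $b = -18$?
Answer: $- \frac{307}{4} \approx -76.75$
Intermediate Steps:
$g{\left(K \right)} = -5 + K + K^{2}$ ($g{\left(K \right)} = -4 - \left(1 - K - K^{2}\right) = -4 + \left(-1 + K + K^{2}\right) = -5 + K + K^{2}$)
$l{\left(R,G \right)} = 1 + \frac{R}{4}$ ($l{\left(R,G \right)} = \frac{R + 4}{4} = \frac{4 + R}{4} = 1 + \frac{R}{4}$)
$n = -85$ ($n = -18 - 67 = -85$)
$X = 33$
$l{\left(g{\left(1 \right)},-8 \right)} X + n = \left(1 + \frac{-5 + 1 + 1^{2}}{4}\right) 33 - 85 = \left(1 + \frac{-5 + 1 + 1}{4}\right) 33 - 85 = \left(1 + \frac{1}{4} \left(-3\right)\right) 33 - 85 = \left(1 - \frac{3}{4}\right) 33 - 85 = \frac{1}{4} \cdot 33 - 85 = \frac{33}{4} - 85 = - \frac{307}{4}$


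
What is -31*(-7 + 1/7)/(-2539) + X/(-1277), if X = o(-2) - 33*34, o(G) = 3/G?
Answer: 36135579/45392242 ≈ 0.79607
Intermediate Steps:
X = -2247/2 (X = 3/(-2) - 33*34 = 3*(-½) - 1122 = -3/2 - 1122 = -2247/2 ≈ -1123.5)
-31*(-7 + 1/7)/(-2539) + X/(-1277) = -31*(-7 + 1/7)/(-2539) - 2247/2/(-1277) = -31*(-7 + ⅐)*(-1/2539) - 2247/2*(-1/1277) = -31*(-48/7)*(-1/2539) + 2247/2554 = (1488/7)*(-1/2539) + 2247/2554 = -1488/17773 + 2247/2554 = 36135579/45392242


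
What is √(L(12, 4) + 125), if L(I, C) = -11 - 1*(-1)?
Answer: √115 ≈ 10.724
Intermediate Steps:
L(I, C) = -10 (L(I, C) = -11 + 1 = -10)
√(L(12, 4) + 125) = √(-10 + 125) = √115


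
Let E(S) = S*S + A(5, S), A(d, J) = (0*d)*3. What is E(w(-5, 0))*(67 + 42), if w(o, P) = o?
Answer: 2725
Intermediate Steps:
A(d, J) = 0 (A(d, J) = 0*3 = 0)
E(S) = S**2 (E(S) = S*S + 0 = S**2 + 0 = S**2)
E(w(-5, 0))*(67 + 42) = (-5)**2*(67 + 42) = 25*109 = 2725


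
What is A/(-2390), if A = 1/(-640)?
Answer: 1/1529600 ≈ 6.5377e-7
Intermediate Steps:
A = -1/640 ≈ -0.0015625
A/(-2390) = -1/640/(-2390) = -1/640*(-1/2390) = 1/1529600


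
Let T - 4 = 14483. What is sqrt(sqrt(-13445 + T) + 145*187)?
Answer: sqrt(27115 + sqrt(1042)) ≈ 164.76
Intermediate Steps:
T = 14487 (T = 4 + 14483 = 14487)
sqrt(sqrt(-13445 + T) + 145*187) = sqrt(sqrt(-13445 + 14487) + 145*187) = sqrt(sqrt(1042) + 27115) = sqrt(27115 + sqrt(1042))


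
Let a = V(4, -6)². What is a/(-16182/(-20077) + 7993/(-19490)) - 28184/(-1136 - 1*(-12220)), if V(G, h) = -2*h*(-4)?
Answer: 2497122611828246/429260373349 ≈ 5817.3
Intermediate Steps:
V(G, h) = 8*h
a = 2304 (a = (8*(-6))² = (-48)² = 2304)
a/(-16182/(-20077) + 7993/(-19490)) - 28184/(-1136 - 1*(-12220)) = 2304/(-16182/(-20077) + 7993/(-19490)) - 28184/(-1136 - 1*(-12220)) = 2304/(-16182*(-1/20077) + 7993*(-1/19490)) - 28184/(-1136 + 12220) = 2304/(16182/20077 - 7993/19490) - 28184/11084 = 2304/(154911719/391300730) - 28184*1/11084 = 2304*(391300730/154911719) - 7046/2771 = 901556881920/154911719 - 7046/2771 = 2497122611828246/429260373349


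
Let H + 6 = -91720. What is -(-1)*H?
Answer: -91726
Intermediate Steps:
H = -91726 (H = -6 - 91720 = -91726)
-(-1)*H = -(-1)*(-91726) = -1*91726 = -91726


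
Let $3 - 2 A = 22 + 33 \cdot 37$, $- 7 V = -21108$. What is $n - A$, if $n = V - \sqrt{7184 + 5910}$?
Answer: $\frac{25448}{7} - \sqrt{13094} \approx 3521.0$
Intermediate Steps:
$V = \frac{21108}{7}$ ($V = \left(- \frac{1}{7}\right) \left(-21108\right) = \frac{21108}{7} \approx 3015.4$)
$A = -620$ ($A = \frac{3}{2} - \frac{22 + 33 \cdot 37}{2} = \frac{3}{2} - \frac{22 + 1221}{2} = \frac{3}{2} - \frac{1243}{2} = -620$)
$n = \frac{21108}{7} - \sqrt{13094}$ ($n = \frac{21108}{7} - \sqrt{7184 + 5910} = \frac{21108}{7} - \sqrt{13094} \approx 2901.0$)
$n - A = \left(\frac{21108}{7} - \sqrt{13094}\right) - -620 = \left(\frac{21108}{7} - \sqrt{13094}\right) + 620 = \frac{25448}{7} - \sqrt{13094}$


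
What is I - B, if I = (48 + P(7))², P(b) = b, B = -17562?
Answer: 20587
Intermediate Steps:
I = 3025 (I = (48 + 7)² = 55² = 3025)
I - B = 3025 - 1*(-17562) = 3025 + 17562 = 20587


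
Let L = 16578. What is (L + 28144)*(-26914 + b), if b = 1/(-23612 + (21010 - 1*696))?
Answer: -1984815422653/1649 ≈ -1.2036e+9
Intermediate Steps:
b = -1/3298 (b = 1/(-23612 + (21010 - 696)) = 1/(-23612 + 20314) = 1/(-3298) = -1/3298 ≈ -0.00030321)
(L + 28144)*(-26914 + b) = (16578 + 28144)*(-26914 - 1/3298) = 44722*(-88762373/3298) = -1984815422653/1649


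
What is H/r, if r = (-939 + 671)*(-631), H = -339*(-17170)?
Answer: 2910315/84554 ≈ 34.420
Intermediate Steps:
H = 5820630
r = 169108 (r = -268*(-631) = 169108)
H/r = 5820630/169108 = 5820630*(1/169108) = 2910315/84554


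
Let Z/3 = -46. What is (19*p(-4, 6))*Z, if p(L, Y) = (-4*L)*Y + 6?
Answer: -267444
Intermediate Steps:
Z = -138 (Z = 3*(-46) = -138)
p(L, Y) = 6 - 4*L*Y (p(L, Y) = -4*L*Y + 6 = 6 - 4*L*Y)
(19*p(-4, 6))*Z = (19*(6 - 4*(-4)*6))*(-138) = (19*(6 + 96))*(-138) = (19*102)*(-138) = 1938*(-138) = -267444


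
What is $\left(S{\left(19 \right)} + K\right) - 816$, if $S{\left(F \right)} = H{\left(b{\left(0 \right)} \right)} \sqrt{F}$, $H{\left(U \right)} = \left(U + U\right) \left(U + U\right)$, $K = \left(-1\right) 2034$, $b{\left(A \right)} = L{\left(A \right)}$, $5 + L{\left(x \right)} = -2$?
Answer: $-2850 + 196 \sqrt{19} \approx -1995.7$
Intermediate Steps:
$L{\left(x \right)} = -7$ ($L{\left(x \right)} = -5 - 2 = -7$)
$b{\left(A \right)} = -7$
$K = -2034$
$H{\left(U \right)} = 4 U^{2}$ ($H{\left(U \right)} = 2 U 2 U = 4 U^{2}$)
$S{\left(F \right)} = 196 \sqrt{F}$ ($S{\left(F \right)} = 4 \left(-7\right)^{2} \sqrt{F} = 4 \cdot 49 \sqrt{F} = 196 \sqrt{F}$)
$\left(S{\left(19 \right)} + K\right) - 816 = \left(196 \sqrt{19} - 2034\right) - 816 = \left(-2034 + 196 \sqrt{19}\right) - 816 = -2850 + 196 \sqrt{19}$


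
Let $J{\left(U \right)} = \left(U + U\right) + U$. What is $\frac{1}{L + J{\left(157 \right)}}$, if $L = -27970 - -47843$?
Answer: $\frac{1}{20344} \approx 4.9155 \cdot 10^{-5}$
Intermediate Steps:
$J{\left(U \right)} = 3 U$ ($J{\left(U \right)} = 2 U + U = 3 U$)
$L = 19873$ ($L = -27970 + 47843 = 19873$)
$\frac{1}{L + J{\left(157 \right)}} = \frac{1}{19873 + 3 \cdot 157} = \frac{1}{19873 + 471} = \frac{1}{20344}$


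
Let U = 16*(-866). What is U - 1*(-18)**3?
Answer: -8024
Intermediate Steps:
U = -13856
U - 1*(-18)**3 = -13856 - 1*(-18)**3 = -13856 - 1*(-5832) = -13856 + 5832 = -8024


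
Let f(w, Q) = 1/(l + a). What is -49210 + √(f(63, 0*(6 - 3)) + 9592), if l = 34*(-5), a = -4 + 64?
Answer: -49210 + √116063090/110 ≈ -49112.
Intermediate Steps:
a = 60
l = -170
f(w, Q) = -1/110 (f(w, Q) = 1/(-170 + 60) = 1/(-110) = -1/110)
-49210 + √(f(63, 0*(6 - 3)) + 9592) = -49210 + √(-1/110 + 9592) = -49210 + √(1055119/110) = -49210 + √116063090/110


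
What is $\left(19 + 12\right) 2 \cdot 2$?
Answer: $124$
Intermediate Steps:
$\left(19 + 12\right) 2 \cdot 2 = 31 \cdot 4 = 124$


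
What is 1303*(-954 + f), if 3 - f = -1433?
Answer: 628046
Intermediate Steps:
f = 1436 (f = 3 - 1*(-1433) = 3 + 1433 = 1436)
1303*(-954 + f) = 1303*(-954 + 1436) = 1303*482 = 628046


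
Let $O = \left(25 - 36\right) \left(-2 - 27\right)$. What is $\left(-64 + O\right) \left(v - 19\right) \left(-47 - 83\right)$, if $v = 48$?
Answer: $-961350$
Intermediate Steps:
$O = 319$ ($O = \left(-11\right) \left(-29\right) = 319$)
$\left(-64 + O\right) \left(v - 19\right) \left(-47 - 83\right) = \left(-64 + 319\right) \left(48 - 19\right) \left(-47 - 83\right) = 255 \cdot 29 \left(-130\right) = 7395 \left(-130\right) = -961350$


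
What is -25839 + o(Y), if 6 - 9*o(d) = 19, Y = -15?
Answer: -232564/9 ≈ -25840.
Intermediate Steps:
o(d) = -13/9 (o(d) = 2/3 - 1/9*19 = 2/3 - 19/9 = -13/9)
-25839 + o(Y) = -25839 - 13/9 = -232564/9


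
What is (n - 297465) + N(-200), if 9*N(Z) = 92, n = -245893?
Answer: -4890130/9 ≈ -5.4335e+5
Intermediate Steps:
N(Z) = 92/9 (N(Z) = (1/9)*92 = 92/9)
(n - 297465) + N(-200) = (-245893 - 297465) + 92/9 = -543358 + 92/9 = -4890130/9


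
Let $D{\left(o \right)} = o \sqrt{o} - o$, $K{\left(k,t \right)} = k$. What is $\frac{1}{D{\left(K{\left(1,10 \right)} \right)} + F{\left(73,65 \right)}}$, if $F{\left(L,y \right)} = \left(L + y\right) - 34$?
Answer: $\frac{1}{104} \approx 0.0096154$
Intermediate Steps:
$F{\left(L,y \right)} = -34 + L + y$
$D{\left(o \right)} = o^{\frac{3}{2}} - o$
$\frac{1}{D{\left(K{\left(1,10 \right)} \right)} + F{\left(73,65 \right)}} = \frac{1}{\left(1^{\frac{3}{2}} - 1\right) + \left(-34 + 73 + 65\right)} = \frac{1}{\left(1 - 1\right) + 104} = \frac{1}{0 + 104} = \frac{1}{104}$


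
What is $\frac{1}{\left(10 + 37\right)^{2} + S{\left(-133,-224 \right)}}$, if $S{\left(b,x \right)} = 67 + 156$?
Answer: $\frac{1}{2432} \approx 0.00041118$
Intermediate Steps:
$S{\left(b,x \right)} = 223$
$\frac{1}{\left(10 + 37\right)^{2} + S{\left(-133,-224 \right)}} = \frac{1}{\left(10 + 37\right)^{2} + 223} = \frac{1}{47^{2} + 223} = \frac{1}{2209 + 223} = \frac{1}{2432}$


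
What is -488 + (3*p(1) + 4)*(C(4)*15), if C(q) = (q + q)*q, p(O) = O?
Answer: 2872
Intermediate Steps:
C(q) = 2*q² (C(q) = (2*q)*q = 2*q²)
-488 + (3*p(1) + 4)*(C(4)*15) = -488 + (3*1 + 4)*((2*4²)*15) = -488 + (3 + 4)*((2*16)*15) = -488 + 7*(32*15) = -488 + 7*480 = -488 + 3360 = 2872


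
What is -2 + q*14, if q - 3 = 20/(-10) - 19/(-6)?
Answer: 169/3 ≈ 56.333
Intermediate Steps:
q = 25/6 (q = 3 + (20/(-10) - 19/(-6)) = 3 + (20*(-⅒) - 19*(-⅙)) = 3 + (-2 + 19/6) = 3 + 7/6 = 25/6 ≈ 4.1667)
-2 + q*14 = -2 + (25/6)*14 = -2 + 175/3 = 169/3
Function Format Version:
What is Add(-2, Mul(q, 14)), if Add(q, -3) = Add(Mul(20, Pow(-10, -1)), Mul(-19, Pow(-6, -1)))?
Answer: Rational(169, 3) ≈ 56.333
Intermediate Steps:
q = Rational(25, 6) (q = Add(3, Add(Mul(20, Pow(-10, -1)), Mul(-19, Pow(-6, -1)))) = Add(3, Add(Mul(20, Rational(-1, 10)), Mul(-19, Rational(-1, 6)))) = Add(3, Add(-2, Rational(19, 6))) = Add(3, Rational(7, 6)) = Rational(25, 6) ≈ 4.1667)
Add(-2, Mul(q, 14)) = Add(-2, Mul(Rational(25, 6), 14)) = Add(-2, Rational(175, 3)) = Rational(169, 3)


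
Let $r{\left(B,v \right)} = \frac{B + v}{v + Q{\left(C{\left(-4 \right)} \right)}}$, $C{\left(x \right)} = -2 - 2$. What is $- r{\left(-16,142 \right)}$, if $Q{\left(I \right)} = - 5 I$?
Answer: $- \frac{7}{9} \approx -0.77778$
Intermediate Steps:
$C{\left(x \right)} = -4$
$r{\left(B,v \right)} = \frac{B + v}{20 + v}$ ($r{\left(B,v \right)} = \frac{B + v}{v - -20} = \frac{B + v}{v + 20} = \frac{B + v}{20 + v}$)
$- r{\left(-16,142 \right)} = - \frac{-16 + 142}{20 + 142} = - \frac{126}{162} = \left(-1\right) \frac{7}{9} = - \frac{7}{9}$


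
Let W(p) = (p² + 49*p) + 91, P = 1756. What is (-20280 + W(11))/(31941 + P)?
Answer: -19529/33697 ≈ -0.57955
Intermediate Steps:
W(p) = 91 + p² + 49*p
(-20280 + W(11))/(31941 + P) = (-20280 + (91 + 11² + 49*11))/(31941 + 1756) = (-20280 + (91 + 121 + 539))/33697 = (-20280 + 751)*(1/33697) = -19529*1/33697 = -19529/33697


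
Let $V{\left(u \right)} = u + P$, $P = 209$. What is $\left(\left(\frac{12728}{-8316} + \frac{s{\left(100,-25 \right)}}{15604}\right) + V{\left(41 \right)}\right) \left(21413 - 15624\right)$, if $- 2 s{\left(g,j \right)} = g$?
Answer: $\frac{3332984960947}{2317194} \approx 1.4384 \cdot 10^{6}$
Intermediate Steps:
$s{\left(g,j \right)} = - \frac{g}{2}$
$V{\left(u \right)} = 209 + u$ ($V{\left(u \right)} = u + 209 = 209 + u$)
$\left(\left(\frac{12728}{-8316} + \frac{s{\left(100,-25 \right)}}{15604}\right) + V{\left(41 \right)}\right) \left(21413 - 15624\right) = \left(\left(\frac{12728}{-8316} + \frac{\left(- \frac{1}{2}\right) 100}{15604}\right) + \left(209 + 41\right)\right) \left(21413 - 15624\right) = \left(\left(12728 \left(- \frac{1}{8316}\right) - \frac{25}{7802}\right) + 250\right) 5789 = \left(\left(- \frac{3182}{2079} - \frac{25}{7802}\right) + 250\right) 5789 = \left(- \frac{24877939}{16220358} + 250\right) 5789 = \frac{4030211561}{16220358} \cdot 5789 = \frac{3332984960947}{2317194}$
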